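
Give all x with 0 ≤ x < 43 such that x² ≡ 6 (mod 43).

7, 36

Since 43 ≡ 3 (mod 4), a square root of 6 is 6^((43+1)/4) = 6^11 mod 43.
Repeated squaring: 6^2≡36, 6^4≡6, 6^8≡36 (mod 43).
6^11 = 6^(8+2+1) ≡ 36 (mod 43).
Check: 36² = 1296 ≡ 6 (mod 43). The two roots are 7 and 36.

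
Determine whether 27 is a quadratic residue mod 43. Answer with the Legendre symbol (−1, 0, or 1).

Reciprocity: 27 ≡ 3 and 43 ≡ 3 (mod 4), so (27/43) = −(43/27).
Reduce top mod 27: now compute (16/27).
Pull out 2^4: since 27 ≡ 3 (mod 8), (2/27) = -1, so (2/27)^4 = +1.
Reached (1/27) = 1. Collecting the sign flips along the way, the symbol is -1.

-1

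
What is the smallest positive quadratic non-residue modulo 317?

2

(2/317) = −1, so 2 is the smallest positive non-residue mod 317.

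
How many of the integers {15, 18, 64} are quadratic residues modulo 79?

(15/79) = -1 → non-residue.
(18/79) = +1 → QR.
(64/79) = +1 → QR.
Total quadratic residues among the 3: 2.

2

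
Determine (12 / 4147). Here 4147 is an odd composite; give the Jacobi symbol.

-1

Pull out 2^2: since 4147 ≡ 3 (mod 8), (2/4147) = -1, so (2/4147)^2 = +1.
Reciprocity: 3 ≡ 3 and 4147 ≡ 3 (mod 4), so (3/4147) = −(4147/3).
Reduce top mod 3: now compute (1/3).
Reached (1/3) = 1. Collecting the sign flips along the way, the symbol is -1.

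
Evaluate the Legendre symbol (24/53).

1

Pull out 2^3: since 53 ≡ 5 (mod 8), (2/53) = -1, so (2/53)^3 = -1.
Reciprocity: 3 ≡ 3 and 53 ≡ 1 (mod 4), so (3/53) = +(53/3).
Reduce top mod 3: now compute (2/3).
Pull out 2: since 3 ≡ 3 (mod 8), (2/3) = -1.
Reached (1/3) = 1. Collecting the sign flips along the way, the symbol is +1.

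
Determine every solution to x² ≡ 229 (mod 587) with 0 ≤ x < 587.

140, 447

Since 587 ≡ 3 (mod 4), a square root of 229 is 229^((587+1)/4) = 229^147 mod 587.
Repeated squaring: 229^2≡198, 229^4≡462, 229^8≡363, 229^16≡281, 229^32≡303, 229^64≡237, 229^128≡404 (mod 587).
229^147 = 229^(128+16+2+1) ≡ 447 (mod 587).
Check: 447² = 199809 ≡ 229 (mod 587). The two roots are 140 and 447.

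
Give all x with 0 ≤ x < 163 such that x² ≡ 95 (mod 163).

62, 101

Since 163 ≡ 3 (mod 4), a square root of 95 is 95^((163+1)/4) = 95^41 mod 163.
Repeated squaring: 95^2≡60, 95^4≡14, 95^8≡33, 95^16≡111, 95^32≡96 (mod 163).
95^41 = 95^(32+8+1) ≡ 62 (mod 163).
Check: 62² = 3844 ≡ 95 (mod 163). The two roots are 62 and 101.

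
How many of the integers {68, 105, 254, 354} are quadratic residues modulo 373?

(68/373) = +1 → QR.
(105/373) = -1 → non-residue.
(254/373) = +1 → QR.
(354/373) = -1 → non-residue.
Total quadratic residues among the 4: 2.

2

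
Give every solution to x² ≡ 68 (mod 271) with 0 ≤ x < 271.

135, 136

Since 271 ≡ 3 (mod 4), a square root of 68 is 68^((271+1)/4) = 68^68 mod 271.
Repeated squaring: 68^2≡17, 68^4≡18, 68^8≡53, 68^16≡99, 68^32≡45, 68^64≡128 (mod 271).
68^68 = 68^(64+4) ≡ 136 (mod 271).
Check: 136² = 18496 ≡ 68 (mod 271). The two roots are 135 and 136.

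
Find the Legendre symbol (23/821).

1

Reciprocity: 23 ≡ 3 and 821 ≡ 1 (mod 4), so (23/821) = +(821/23).
Reduce top mod 23: now compute (16/23).
Pull out 2^4: since 23 ≡ 7 (mod 8), (2/23) = +1, so (2/23)^4 = +1.
Reached (1/23) = 1. Collecting the sign flips along the way, the symbol is +1.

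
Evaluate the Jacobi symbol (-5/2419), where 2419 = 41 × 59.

First reduce: -5 ≡ 2414 (mod 2419).
Pull out 2: since 2419 ≡ 3 (mod 8), (2/2419) = -1.
Reciprocity: 1207 ≡ 3 and 2419 ≡ 3 (mod 4), so (1207/2419) = −(2419/1207).
Reduce top mod 1207: now compute (5/1207).
Reciprocity: 5 ≡ 1 and 1207 ≡ 3 (mod 4), so (5/1207) = +(1207/5).
Reduce top mod 5: now compute (2/5).
Pull out 2: since 5 ≡ 5 (mod 8), (2/5) = -1.
Reached (1/5) = 1. Collecting the sign flips along the way, the symbol is -1.

-1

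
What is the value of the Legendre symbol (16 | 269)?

1

Euler's criterion: (16/269) ≡ 16^134 (mod 269).
16^2 ≡ 256 (mod 269)
16^4 ≡ 169 (mod 269)
16^8 ≡ 47 (mod 269)
16^16 ≡ 57 (mod 269)
16^32 ≡ 21 (mod 269)
16^64 ≡ 172 (mod 269)
16^128 ≡ 263 (mod 269)
16^134 = 16^(128+4+2) ≡ 1 (mod 269).
Result is 1, so (16/269) = 1.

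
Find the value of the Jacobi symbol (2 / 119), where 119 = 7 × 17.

1

Pull out 2: since 119 ≡ 7 (mod 8), (2/119) = +1.
Reached (1/119) = 1. Collecting the sign flips along the way, the symbol is +1.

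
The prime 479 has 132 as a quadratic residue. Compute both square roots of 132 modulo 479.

236, 243

Since 479 ≡ 3 (mod 4), a square root of 132 is 132^((479+1)/4) = 132^120 mod 479.
Repeated squaring: 132^2≡180, 132^4≡307, 132^8≡365, 132^16≡63, 132^32≡137, 132^64≡88 (mod 479).
132^120 = 132^(64+32+16+8) ≡ 243 (mod 479).
Check: 243² = 59049 ≡ 132 (mod 479). The two roots are 236 and 243.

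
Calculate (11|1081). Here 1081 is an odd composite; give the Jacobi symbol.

Reciprocity: 11 ≡ 3 and 1081 ≡ 1 (mod 4), so (11/1081) = +(1081/11).
Reduce top mod 11: now compute (3/11).
Reciprocity: 3 ≡ 3 and 11 ≡ 3 (mod 4), so (3/11) = −(11/3).
Reduce top mod 3: now compute (2/3).
Pull out 2: since 3 ≡ 3 (mod 8), (2/3) = -1.
Reached (1/3) = 1. Collecting the sign flips along the way, the symbol is +1.

1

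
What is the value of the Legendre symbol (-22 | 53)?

First reduce: -22 ≡ 31 (mod 53).
Reciprocity: 31 ≡ 3 and 53 ≡ 1 (mod 4), so (31/53) = +(53/31).
Reduce top mod 31: now compute (22/31).
Pull out 2: since 31 ≡ 7 (mod 8), (2/31) = +1.
Reciprocity: 11 ≡ 3 and 31 ≡ 3 (mod 4), so (11/31) = −(31/11).
Reduce top mod 11: now compute (9/11).
Reciprocity: 9 ≡ 1 and 11 ≡ 3 (mod 4), so (9/11) = +(11/9).
Reduce top mod 9: now compute (2/9).
Pull out 2: since 9 ≡ 1 (mod 8), (2/9) = +1.
Reached (1/9) = 1. Collecting the sign flips along the way, the symbol is -1.

-1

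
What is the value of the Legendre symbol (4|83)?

1

Euler's criterion: (4/83) ≡ 4^41 (mod 83).
4^2 ≡ 16 (mod 83)
4^4 ≡ 7 (mod 83)
4^8 ≡ 49 (mod 83)
4^16 ≡ 77 (mod 83)
4^32 ≡ 36 (mod 83)
4^41 = 4^(32+8+1) ≡ 1 (mod 83).
Result is 1, so (4/83) = 1.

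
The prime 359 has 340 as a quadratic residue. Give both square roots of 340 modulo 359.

Since 359 ≡ 3 (mod 4), a square root of 340 is 340^((359+1)/4) = 340^90 mod 359.
Repeated squaring: 340^2≡2, 340^4≡4, 340^8≡16, 340^16≡256, 340^32≡198, 340^64≡73 (mod 359).
340^90 = 340^(64+16+8+2) ≡ 281 (mod 359).
Check: 281² = 78961 ≡ 340 (mod 359). The two roots are 78 and 281.

78, 281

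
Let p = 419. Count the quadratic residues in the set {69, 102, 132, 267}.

(69/419) = +1 → QR.
(102/419) = +1 → QR.
(132/419) = -1 → non-residue.
(267/419) = -1 → non-residue.
Total quadratic residues among the 4: 2.

2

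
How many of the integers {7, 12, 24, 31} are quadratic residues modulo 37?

2

(7/37) = +1 → QR.
(12/37) = +1 → QR.
(24/37) = -1 → non-residue.
(31/37) = -1 → non-residue.
Total quadratic residues among the 4: 2.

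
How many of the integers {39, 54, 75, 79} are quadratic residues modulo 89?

2

(39/89) = +1 → QR.
(54/89) = -1 → non-residue.
(75/89) = -1 → non-residue.
(79/89) = +1 → QR.
Total quadratic residues among the 4: 2.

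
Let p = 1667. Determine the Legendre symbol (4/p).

Pull out 2^2: since 1667 ≡ 3 (mod 8), (2/1667) = -1, so (2/1667)^2 = +1.
Reached (1/1667) = 1. Collecting the sign flips along the way, the symbol is +1.

1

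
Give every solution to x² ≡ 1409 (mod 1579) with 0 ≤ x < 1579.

524, 1055

Since 1579 ≡ 3 (mod 4), a square root of 1409 is 1409^((1579+1)/4) = 1409^395 mod 1579.
Repeated squaring: 1409^2≡478, 1409^4≡1108, 1409^8≡781, 1409^16≡467, 1409^32≡187, 1409^64≡231, 1409^128≡1254, 1409^256≡1411 (mod 1579).
1409^395 = 1409^(256+128+8+2+1) ≡ 1055 (mod 1579).
Check: 1055² = 1113025 ≡ 1409 (mod 1579). The two roots are 524 and 1055.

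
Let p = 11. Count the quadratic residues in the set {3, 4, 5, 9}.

4

(3/11) = +1 → QR.
(4/11) = +1 → QR.
(5/11) = +1 → QR.
(9/11) = +1 → QR.
Total quadratic residues among the 4: 4.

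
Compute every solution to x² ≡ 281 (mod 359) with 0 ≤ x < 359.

Since 359 ≡ 3 (mod 4), a square root of 281 is 281^((359+1)/4) = 281^90 mod 359.
Repeated squaring: 281^2≡340, 281^4≡2, 281^8≡4, 281^16≡16, 281^32≡256, 281^64≡198 (mod 359).
281^90 = 281^(64+16+8+2) ≡ 121 (mod 359).
Check: 121² = 14641 ≡ 281 (mod 359). The two roots are 121 and 238.

121, 238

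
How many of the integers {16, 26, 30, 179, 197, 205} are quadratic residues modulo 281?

1

(16/281) = +1 → QR.
(26/281) = -1 → non-residue.
(30/281) = -1 → non-residue.
(179/281) = -1 → non-residue.
(197/281) = -1 → non-residue.
(205/281) = -1 → non-residue.
Total quadratic residues among the 6: 1.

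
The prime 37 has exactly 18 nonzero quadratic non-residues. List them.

Square k = 1,…,18 (k and 37−k give the same square):
1²=1, 2²=4, 3²=9, 4²=16, 5²=25, 6²=36, 7²≡12, 8²≡27, 9²≡7, 10²≡26, 11²≡10, 12²≡33, 13²≡21, 14²≡11, 15²≡3, 16²≡34, 17²≡30, 18²≡28 (mod 37).
The residues are {1, 3, 4, 7, 9, 10, 11, 12, 16, 21, 25, 26, 27, 28, 30, 33, 34, 36}; the non-residues are the remaining 18 nonzero classes.

2,5,6,8,13,14,15,17,18,19,20,22,23,24,29,31,32,35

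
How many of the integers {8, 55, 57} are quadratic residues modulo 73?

3

(8/73) = +1 → QR.
(55/73) = +1 → QR.
(57/73) = +1 → QR.
Total quadratic residues among the 3: 3.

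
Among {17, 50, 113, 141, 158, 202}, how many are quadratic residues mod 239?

(17/239) = +1 → QR.
(50/239) = +1 → QR.
(113/239) = +1 → QR.
(141/239) = -1 → non-residue.
(158/239) = -1 → non-residue.
(202/239) = +1 → QR.
Total quadratic residues among the 6: 4.

4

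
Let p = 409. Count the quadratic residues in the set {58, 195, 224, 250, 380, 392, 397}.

(58/409) = -1 → non-residue.
(195/409) = -1 → non-residue.
(224/409) = -1 → non-residue.
(250/409) = +1 → QR.
(380/409) = -1 → non-residue.
(392/409) = +1 → QR.
(397/409) = +1 → QR.
Total quadratic residues among the 7: 3.

3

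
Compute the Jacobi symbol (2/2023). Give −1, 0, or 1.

Pull out 2: since 2023 ≡ 7 (mod 8), (2/2023) = +1.
Reached (1/2023) = 1. Collecting the sign flips along the way, the symbol is +1.

1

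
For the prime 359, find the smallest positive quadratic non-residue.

(2/359) = +1, so 2 is a residue.
(3/359) = +1, so 3 is a residue.
(4/359) = +1, so 4 is a residue.
(5/359) = +1, so 5 is a residue.
(6/359) = +1, so 6 is a residue.
(7/359) = −1, so 7 is the smallest positive non-residue mod 359.

7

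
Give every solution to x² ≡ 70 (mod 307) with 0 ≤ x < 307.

Since 307 ≡ 3 (mod 4), a square root of 70 is 70^((307+1)/4) = 70^77 mod 307.
Repeated squaring: 70^2≡295, 70^4≡144, 70^8≡167, 70^16≡259, 70^32≡155, 70^64≡79 (mod 307).
70^77 = 70^(64+8+4+1) ≡ 101 (mod 307).
Check: 101² = 10201 ≡ 70 (mod 307). The two roots are 101 and 206.

101, 206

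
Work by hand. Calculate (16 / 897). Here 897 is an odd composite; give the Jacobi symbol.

Pull out 2^4: since 897 ≡ 1 (mod 8), (2/897) = +1, so (2/897)^4 = +1.
Reached (1/897) = 1. Collecting the sign flips along the way, the symbol is +1.

1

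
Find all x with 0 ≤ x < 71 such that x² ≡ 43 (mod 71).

16, 55

Since 71 ≡ 3 (mod 4), a square root of 43 is 43^((71+1)/4) = 43^18 mod 71.
Repeated squaring: 43^2≡3, 43^4≡9, 43^8≡10, 43^16≡29 (mod 71).
43^18 = 43^(16+2) ≡ 16 (mod 71).
Check: 16² = 256 ≡ 43 (mod 71). The two roots are 16 and 55.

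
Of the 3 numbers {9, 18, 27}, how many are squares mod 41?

2

(9/41) = +1 → QR.
(18/41) = +1 → QR.
(27/41) = -1 → non-residue.
Total quadratic residues among the 3: 2.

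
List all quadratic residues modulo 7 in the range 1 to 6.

Square k = 1,…,3 (k and 7−k give the same square):
1²=1, 2²=4, 3²≡2 (mod 7).
So the quadratic residues mod 7 are {1, 2, 4}.

1, 2, 4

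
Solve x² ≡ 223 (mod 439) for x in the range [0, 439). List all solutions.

196, 243

Since 439 ≡ 3 (mod 4), a square root of 223 is 223^((439+1)/4) = 223^110 mod 439.
Repeated squaring: 223^2≡122, 223^4≡397, 223^8≡8, 223^16≡64, 223^32≡145, 223^64≡392 (mod 439).
223^110 = 223^(64+32+8+4+2) ≡ 196 (mod 439).
Check: 196² = 38416 ≡ 223 (mod 439). The two roots are 196 and 243.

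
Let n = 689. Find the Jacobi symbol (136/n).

1

Pull out 2^3: since 689 ≡ 1 (mod 8), (2/689) = +1, so (2/689)^3 = +1.
Reciprocity: 17 ≡ 1 and 689 ≡ 1 (mod 4), so (17/689) = +(689/17).
Reduce top mod 17: now compute (9/17).
Reciprocity: 9 ≡ 1 and 17 ≡ 1 (mod 4), so (9/17) = +(17/9).
Reduce top mod 9: now compute (8/9).
Pull out 2^3: since 9 ≡ 1 (mod 8), (2/9) = +1, so (2/9)^3 = +1.
Reached (1/9) = 1. Collecting the sign flips along the way, the symbol is +1.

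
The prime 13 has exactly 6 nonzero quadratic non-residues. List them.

2,5,6,7,8,11

Square k = 1,…,6 (k and 13−k give the same square):
1²=1, 2²=4, 3²=9, 4²≡3, 5²≡12, 6²≡10 (mod 13).
The residues are {1, 3, 4, 9, 10, 12}; the non-residues are the remaining 6 nonzero classes.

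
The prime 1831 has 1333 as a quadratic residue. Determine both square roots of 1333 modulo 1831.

564, 1267

Since 1831 ≡ 3 (mod 4), a square root of 1333 is 1333^((1831+1)/4) = 1333^458 mod 1831.
Repeated squaring: 1333^2≡819, 1333^4≡615, 1333^8≡1039, 1333^16≡1062, 1333^32≡1779, 1333^64≡873, 1333^128≡433, 1333^256≡727 (mod 1831).
1333^458 = 1333^(256+128+64+8+2) ≡ 1267 (mod 1831).
Check: 1267² = 1605289 ≡ 1333 (mod 1831). The two roots are 564 and 1267.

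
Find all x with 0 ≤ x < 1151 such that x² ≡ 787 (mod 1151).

483, 668

Since 1151 ≡ 3 (mod 4), a square root of 787 is 787^((1151+1)/4) = 787^288 mod 1151.
Repeated squaring: 787^2≡131, 787^4≡1047, 787^8≡457, 787^16≡518, 787^32≡141, 787^64≡314, 787^128≡761, 787^256≡168 (mod 1151).
787^288 = 787^(256+32) ≡ 668 (mod 1151).
Check: 668² = 446224 ≡ 787 (mod 1151). The two roots are 483 and 668.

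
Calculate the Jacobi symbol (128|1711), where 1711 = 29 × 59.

Pull out 2^7: since 1711 ≡ 7 (mod 8), (2/1711) = +1, so (2/1711)^7 = +1.
Reached (1/1711) = 1. Collecting the sign flips along the way, the symbol is +1.

1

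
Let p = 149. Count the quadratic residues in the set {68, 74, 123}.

2

(68/149) = +1 → QR.
(74/149) = -1 → non-residue.
(123/149) = +1 → QR.
Total quadratic residues among the 3: 2.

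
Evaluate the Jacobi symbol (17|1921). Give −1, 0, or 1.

Reciprocity: 17 ≡ 1 and 1921 ≡ 1 (mod 4), so (17/1921) = +(1921/17).
Reduce top mod 17: now compute (0/17).
Top reduces to 0: gcd > 1, so the symbol is 0.

0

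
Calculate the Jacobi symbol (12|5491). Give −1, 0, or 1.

Pull out 2^2: since 5491 ≡ 3 (mod 8), (2/5491) = -1, so (2/5491)^2 = +1.
Reciprocity: 3 ≡ 3 and 5491 ≡ 3 (mod 4), so (3/5491) = −(5491/3).
Reduce top mod 3: now compute (1/3).
Reached (1/3) = 1. Collecting the sign flips along the way, the symbol is -1.

-1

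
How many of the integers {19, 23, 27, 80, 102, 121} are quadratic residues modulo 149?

4

(19/149) = +1 → QR.
(23/149) = -1 → non-residue.
(27/149) = -1 → non-residue.
(80/149) = +1 → QR.
(102/149) = +1 → QR.
(121/149) = +1 → QR.
Total quadratic residues among the 6: 4.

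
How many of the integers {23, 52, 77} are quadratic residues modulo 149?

0

(23/149) = -1 → non-residue.
(52/149) = -1 → non-residue.
(77/149) = -1 → non-residue.
Total quadratic residues among the 3: 0.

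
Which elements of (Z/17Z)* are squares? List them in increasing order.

1 2 4 8 9 13 15 16

Square k = 1,…,8 (k and 17−k give the same square):
1²=1, 2²=4, 3²=9, 4²=16, 5²≡8, 6²≡2, 7²≡15, 8²≡13 (mod 17).
So the quadratic residues mod 17 are {1, 2, 4, 8, 9, 13, 15, 16}.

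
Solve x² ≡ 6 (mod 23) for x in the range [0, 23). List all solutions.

Since 23 ≡ 3 (mod 4), a square root of 6 is 6^((23+1)/4) = 6^6 mod 23.
Repeated squaring: 6^2≡13, 6^4≡8 (mod 23).
6^6 = 6^(4+2) ≡ 12 (mod 23).
Check: 12² = 144 ≡ 6 (mod 23). The two roots are 11 and 12.

11, 12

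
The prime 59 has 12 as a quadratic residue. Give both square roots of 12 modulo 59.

Since 59 ≡ 3 (mod 4), a square root of 12 is 12^((59+1)/4) = 12^15 mod 59.
Repeated squaring: 12^2≡26, 12^4≡27, 12^8≡21 (mod 59).
12^15 = 12^(8+4+2+1) ≡ 22 (mod 59).
Check: 22² = 484 ≡ 12 (mod 59). The two roots are 22 and 37.

22, 37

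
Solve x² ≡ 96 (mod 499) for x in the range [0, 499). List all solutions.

78, 421

Since 499 ≡ 3 (mod 4), a square root of 96 is 96^((499+1)/4) = 96^125 mod 499.
Repeated squaring: 96^2≡234, 96^4≡365, 96^8≡491, 96^16≡64, 96^32≡104, 96^64≡337 (mod 499).
96^125 = 96^(64+32+16+8+4+1) ≡ 421 (mod 499).
Check: 421² = 177241 ≡ 96 (mod 499). The two roots are 78 and 421.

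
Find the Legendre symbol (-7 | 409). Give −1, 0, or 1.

-1

First reduce: -7 ≡ 402 (mod 409).
Pull out 2: since 409 ≡ 1 (mod 8), (2/409) = +1.
Reciprocity: 201 ≡ 1 and 409 ≡ 1 (mod 4), so (201/409) = +(409/201).
Reduce top mod 201: now compute (7/201).
Reciprocity: 7 ≡ 3 and 201 ≡ 1 (mod 4), so (7/201) = +(201/7).
Reduce top mod 7: now compute (5/7).
Reciprocity: 5 ≡ 1 and 7 ≡ 3 (mod 4), so (5/7) = +(7/5).
Reduce top mod 5: now compute (2/5).
Pull out 2: since 5 ≡ 5 (mod 8), (2/5) = -1.
Reached (1/5) = 1. Collecting the sign flips along the way, the symbol is -1.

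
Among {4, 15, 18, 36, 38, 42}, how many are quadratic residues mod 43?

4

(4/43) = +1 → QR.
(15/43) = +1 → QR.
(18/43) = -1 → non-residue.
(36/43) = +1 → QR.
(38/43) = +1 → QR.
(42/43) = -1 → non-residue.
Total quadratic residues among the 6: 4.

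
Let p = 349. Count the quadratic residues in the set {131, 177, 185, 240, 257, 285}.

4

(131/349) = -1 → non-residue.
(177/349) = -1 → non-residue.
(185/349) = +1 → QR.
(240/349) = +1 → QR.
(257/349) = +1 → QR.
(285/349) = +1 → QR.
Total quadratic residues among the 6: 4.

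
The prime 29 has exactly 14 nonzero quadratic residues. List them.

1,4,5,6,7,9,13,16,20,22,23,24,25,28

Square k = 1,…,14 (k and 29−k give the same square):
1²=1, 2²=4, 3²=9, 4²=16, 5²=25, 6²≡7, 7²≡20, 8²≡6, 9²≡23, 10²≡13, 11²≡5, 12²≡28, 13²≡24, 14²≡22 (mod 29).
So the quadratic residues mod 29 are {1, 4, 5, 6, 7, 9, 13, 16, 20, 22, 23, 24, 25, 28}.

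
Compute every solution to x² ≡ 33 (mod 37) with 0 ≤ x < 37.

37 ≡ 1 (mod 4), so we find a root by search.
Trying successive values, 12² = 144 ≡ 33 (mod 37). The other root is 37 − 12 = 25.

12, 25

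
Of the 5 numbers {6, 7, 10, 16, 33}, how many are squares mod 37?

4

(6/37) = -1 → non-residue.
(7/37) = +1 → QR.
(10/37) = +1 → QR.
(16/37) = +1 → QR.
(33/37) = +1 → QR.
Total quadratic residues among the 5: 4.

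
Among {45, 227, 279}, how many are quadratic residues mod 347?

1

(45/347) = -1 → non-residue.
(227/347) = -1 → non-residue.
(279/347) = +1 → QR.
Total quadratic residues among the 3: 1.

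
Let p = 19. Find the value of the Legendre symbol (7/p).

1

Reciprocity: 7 ≡ 3 and 19 ≡ 3 (mod 4), so (7/19) = −(19/7).
Reduce top mod 7: now compute (5/7).
Reciprocity: 5 ≡ 1 and 7 ≡ 3 (mod 4), so (5/7) = +(7/5).
Reduce top mod 5: now compute (2/5).
Pull out 2: since 5 ≡ 5 (mod 8), (2/5) = -1.
Reached (1/5) = 1. Collecting the sign flips along the way, the symbol is +1.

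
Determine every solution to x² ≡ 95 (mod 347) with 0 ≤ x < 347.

Since 347 ≡ 3 (mod 4), a square root of 95 is 95^((347+1)/4) = 95^87 mod 347.
Repeated squaring: 95^2≡3, 95^4≡9, 95^8≡81, 95^16≡315, 95^32≡330, 95^64≡289 (mod 347).
95^87 = 95^(64+16+4+2+1) ≡ 147 (mod 347).
Check: 147² = 21609 ≡ 95 (mod 347). The two roots are 147 and 200.

147, 200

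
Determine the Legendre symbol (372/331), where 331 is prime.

-1

Euler's criterion: (372/331) ≡ 41^165 (mod 331).
41^2 ≡ 26 (mod 331)
41^4 ≡ 14 (mod 331)
41^8 ≡ 196 (mod 331)
41^16 ≡ 20 (mod 331)
41^32 ≡ 69 (mod 331)
41^64 ≡ 127 (mod 331)
41^128 ≡ 241 (mod 331)
41^165 = 41^(128+32+4+1) ≡ 330 (mod 331).
Result is 330 ≡ −1, so (372/331) = −1.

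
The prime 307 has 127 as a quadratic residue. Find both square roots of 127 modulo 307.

110, 197

Since 307 ≡ 3 (mod 4), a square root of 127 is 127^((307+1)/4) = 127^77 mod 307.
Repeated squaring: 127^2≡165, 127^4≡209, 127^8≡87, 127^16≡201, 127^32≡184, 127^64≡86 (mod 307).
127^77 = 127^(64+8+4+1) ≡ 110 (mod 307).
Check: 110² = 12100 ≡ 127 (mod 307). The two roots are 110 and 197.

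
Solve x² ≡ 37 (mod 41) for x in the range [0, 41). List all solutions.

41 ≡ 1 (mod 4), so we find a root by search.
Trying successive values, 18² = 324 ≡ 37 (mod 41). The other root is 41 − 18 = 23.

18, 23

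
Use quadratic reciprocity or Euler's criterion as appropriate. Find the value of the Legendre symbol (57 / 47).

-1

Euler's criterion: (57/47) ≡ 10^23 (mod 47).
10^2 ≡ 6 (mod 47)
10^4 ≡ 36 (mod 47)
10^8 ≡ 27 (mod 47)
10^16 ≡ 24 (mod 47)
10^23 = 10^(16+4+2+1) ≡ 46 (mod 47).
Result is 46 ≡ −1, so (57/47) = −1.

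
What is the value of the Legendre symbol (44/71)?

-1

Pull out 2^2: since 71 ≡ 7 (mod 8), (2/71) = +1, so (2/71)^2 = +1.
Reciprocity: 11 ≡ 3 and 71 ≡ 3 (mod 4), so (11/71) = −(71/11).
Reduce top mod 11: now compute (5/11).
Reciprocity: 5 ≡ 1 and 11 ≡ 3 (mod 4), so (5/11) = +(11/5).
Reduce top mod 5: now compute (1/5).
Reached (1/5) = 1. Collecting the sign flips along the way, the symbol is -1.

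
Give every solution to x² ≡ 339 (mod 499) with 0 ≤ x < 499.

73, 426

Since 499 ≡ 3 (mod 4), a square root of 339 is 339^((499+1)/4) = 339^125 mod 499.
Repeated squaring: 339^2≡151, 339^4≡346, 339^8≡455, 339^16≡439, 339^32≡107, 339^64≡471 (mod 499).
339^125 = 339^(64+32+16+8+4+1) ≡ 73 (mod 499).
Check: 73² = 5329 ≡ 339 (mod 499). The two roots are 73 and 426.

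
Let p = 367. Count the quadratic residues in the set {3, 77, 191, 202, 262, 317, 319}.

(3/367) = -1 → non-residue.
(77/367) = -1 → non-residue.
(191/367) = +1 → QR.
(202/367) = +1 → QR.
(262/367) = -1 → non-residue.
(317/367) = -1 → non-residue.
(319/367) = +1 → QR.
Total quadratic residues among the 7: 3.

3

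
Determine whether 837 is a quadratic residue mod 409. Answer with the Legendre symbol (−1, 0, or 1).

-1

Euler's criterion: (837/409) ≡ 19^204 (mod 409).
19^2 ≡ 361 (mod 409)
19^4 ≡ 259 (mod 409)
19^8 ≡ 5 (mod 409)
19^16 ≡ 25 (mod 409)
19^32 ≡ 216 (mod 409)
19^64 ≡ 30 (mod 409)
19^128 ≡ 82 (mod 409)
19^204 = 19^(128+64+8+4) ≡ 408 (mod 409).
Result is 408 ≡ −1, so (837/409) = −1.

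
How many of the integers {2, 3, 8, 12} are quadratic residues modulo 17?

(2/17) = +1 → QR.
(3/17) = -1 → non-residue.
(8/17) = +1 → QR.
(12/17) = -1 → non-residue.
Total quadratic residues among the 4: 2.

2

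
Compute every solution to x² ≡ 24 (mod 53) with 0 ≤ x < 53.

17, 36

53 ≡ 1 (mod 4), so we find a root by search.
Trying successive values, 17² = 289 ≡ 24 (mod 53). The other root is 53 − 17 = 36.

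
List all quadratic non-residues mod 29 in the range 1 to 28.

2, 3, 8, 10, 11, 12, 14, 15, 17, 18, 19, 21, 26, 27

Square k = 1,…,14 (k and 29−k give the same square):
1²=1, 2²=4, 3²=9, 4²=16, 5²=25, 6²≡7, 7²≡20, 8²≡6, 9²≡23, 10²≡13, 11²≡5, 12²≡28, 13²≡24, 14²≡22 (mod 29).
The residues are {1, 4, 5, 6, 7, 9, 13, 16, 20, 22, 23, 24, 25, 28}; the non-residues are the remaining 14 nonzero classes.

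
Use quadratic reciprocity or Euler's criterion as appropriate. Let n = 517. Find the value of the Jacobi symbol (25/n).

Reciprocity: 25 ≡ 1 and 517 ≡ 1 (mod 4), so (25/517) = +(517/25).
Reduce top mod 25: now compute (17/25).
Reciprocity: 17 ≡ 1 and 25 ≡ 1 (mod 4), so (17/25) = +(25/17).
Reduce top mod 17: now compute (8/17).
Pull out 2^3: since 17 ≡ 1 (mod 8), (2/17) = +1, so (2/17)^3 = +1.
Reached (1/17) = 1. Collecting the sign flips along the way, the symbol is +1.

1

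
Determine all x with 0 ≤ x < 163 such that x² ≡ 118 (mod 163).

Since 163 ≡ 3 (mod 4), a square root of 118 is 118^((163+1)/4) = 118^41 mod 163.
Repeated squaring: 118^2≡69, 118^4≡34, 118^8≡15, 118^16≡62, 118^32≡95 (mod 163).
118^41 = 118^(32+8+1) ≡ 97 (mod 163).
Check: 97² = 9409 ≡ 118 (mod 163). The two roots are 66 and 97.

66, 97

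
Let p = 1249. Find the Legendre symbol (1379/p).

1

First reduce: 1379 ≡ 130 (mod 1249).
Pull out 2: since 1249 ≡ 1 (mod 8), (2/1249) = +1.
Reciprocity: 65 ≡ 1 and 1249 ≡ 1 (mod 4), so (65/1249) = +(1249/65).
Reduce top mod 65: now compute (14/65).
Pull out 2: since 65 ≡ 1 (mod 8), (2/65) = +1.
Reciprocity: 7 ≡ 3 and 65 ≡ 1 (mod 4), so (7/65) = +(65/7).
Reduce top mod 7: now compute (2/7).
Pull out 2: since 7 ≡ 7 (mod 8), (2/7) = +1.
Reached (1/7) = 1. Collecting the sign flips along the way, the symbol is +1.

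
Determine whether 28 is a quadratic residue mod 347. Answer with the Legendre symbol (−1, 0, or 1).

Euler's criterion: (28/347) ≡ 28^173 (mod 347).
28^2 ≡ 90 (mod 347)
28^4 ≡ 119 (mod 347)
28^8 ≡ 281 (mod 347)
28^16 ≡ 192 (mod 347)
28^32 ≡ 82 (mod 347)
28^64 ≡ 131 (mod 347)
28^128 ≡ 158 (mod 347)
28^173 = 28^(128+32+8+4+1) ≡ 346 (mod 347).
Result is 346 ≡ −1, so (28/347) = −1.

-1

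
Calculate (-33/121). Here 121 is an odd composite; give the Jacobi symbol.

0

First reduce: -33 ≡ 88 (mod 121).
Pull out 2^3: since 121 ≡ 1 (mod 8), (2/121) = +1, so (2/121)^3 = +1.
Reciprocity: 11 ≡ 3 and 121 ≡ 1 (mod 4), so (11/121) = +(121/11).
Reduce top mod 11: now compute (0/11).
Top reduces to 0: gcd > 1, so the symbol is 0.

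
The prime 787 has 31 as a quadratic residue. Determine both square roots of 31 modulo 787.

Since 787 ≡ 3 (mod 4), a square root of 31 is 31^((787+1)/4) = 31^197 mod 787.
Repeated squaring: 31^2≡174, 31^4≡370, 31^8≡749, 31^16≡657, 31^32≡373, 31^64≡617, 31^128≡568 (mod 787).
31^197 = 31^(128+64+4+1) ≡ 326 (mod 787).
Check: 326² = 106276 ≡ 31 (mod 787). The two roots are 326 and 461.

326, 461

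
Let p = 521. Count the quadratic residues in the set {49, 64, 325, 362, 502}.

3

(49/521) = +1 → QR.
(64/521) = +1 → QR.
(325/521) = +1 → QR.
(362/521) = -1 → non-residue.
(502/521) = -1 → non-residue.
Total quadratic residues among the 5: 3.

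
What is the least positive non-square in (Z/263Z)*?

(2/263) = +1, so 2 is a residue.
(3/263) = +1, so 3 is a residue.
(4/263) = +1, so 4 is a residue.
(5/263) = −1, so 5 is the smallest positive non-residue mod 263.

5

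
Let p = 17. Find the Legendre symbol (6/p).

-1

Euler's criterion: (6/17) ≡ 6^8 (mod 17).
6^2 ≡ 2 (mod 17)
6^4 ≡ 4 (mod 17)
6^8 ≡ 16 (mod 17)
6^8 = 6^(8) ≡ 16 (mod 17).
Result is 16 ≡ −1, so (6/17) = −1.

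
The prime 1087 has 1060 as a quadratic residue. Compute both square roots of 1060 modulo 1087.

458, 629

Since 1087 ≡ 3 (mod 4), a square root of 1060 is 1060^((1087+1)/4) = 1060^272 mod 1087.
Repeated squaring: 1060^2≡729, 1060^4≡985, 1060^8≡621, 1060^16≡843, 1060^32≡838, 1060^64≡42, 1060^128≡677, 1060^256≡702 (mod 1087).
1060^272 = 1060^(256+16) ≡ 458 (mod 1087).
Check: 458² = 209764 ≡ 1060 (mod 1087). The two roots are 458 and 629.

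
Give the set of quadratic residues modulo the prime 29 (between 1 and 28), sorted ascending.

Square k = 1,…,14 (k and 29−k give the same square):
1²=1, 2²=4, 3²=9, 4²=16, 5²=25, 6²≡7, 7²≡20, 8²≡6, 9²≡23, 10²≡13, 11²≡5, 12²≡28, 13²≡24, 14²≡22 (mod 29).
So the quadratic residues mod 29 are {1, 4, 5, 6, 7, 9, 13, 16, 20, 22, 23, 24, 25, 28}.

1,4,5,6,7,9,13,16,20,22,23,24,25,28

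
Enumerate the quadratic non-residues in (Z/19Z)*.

Square k = 1,…,9 (k and 19−k give the same square):
1²=1, 2²=4, 3²=9, 4²=16, 5²≡6, 6²≡17, 7²≡11, 8²≡7, 9²≡5 (mod 19).
The residues are {1, 4, 5, 6, 7, 9, 11, 16, 17}; the non-residues are the remaining 9 nonzero classes.

2 3 8 10 12 13 14 15 18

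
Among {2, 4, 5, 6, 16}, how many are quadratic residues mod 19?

(2/19) = -1 → non-residue.
(4/19) = +1 → QR.
(5/19) = +1 → QR.
(6/19) = +1 → QR.
(16/19) = +1 → QR.
Total quadratic residues among the 5: 4.

4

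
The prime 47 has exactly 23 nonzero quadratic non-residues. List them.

5 10 11 13 15 19 20 22 23 26 29 30 31 33 35 38 39 40 41 43 44 45 46

Square k = 1,…,23 (k and 47−k give the same square):
1²=1, 2²=4, 3²=9, 4²=16, 5²=25, 6²=36, 7²≡2, 8²≡17, 9²≡34, 10²≡6, 11²≡27, 12²≡3, 13²≡28, 14²≡8, 15²≡37, 16²≡21, 17²≡7, 18²≡42, 19²≡32, 20²≡24, 21²≡18, 22²≡14, 23²≡12 (mod 47).
The residues are {1, 2, 3, 4, 6, 7, 8, 9, 12, 14, 16, 17, 18, 21, 24, 25, 27, 28, 32, 34, 36, 37, 42}; the non-residues are the remaining 23 nonzero classes.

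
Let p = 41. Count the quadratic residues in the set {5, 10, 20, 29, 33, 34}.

(5/41) = +1 → QR.
(10/41) = +1 → QR.
(20/41) = +1 → QR.
(29/41) = -1 → non-residue.
(33/41) = +1 → QR.
(34/41) = -1 → non-residue.
Total quadratic residues among the 6: 4.

4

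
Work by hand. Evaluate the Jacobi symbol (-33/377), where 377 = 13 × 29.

-1

First reduce: -33 ≡ 344 (mod 377).
Pull out 2^3: since 377 ≡ 1 (mod 8), (2/377) = +1, so (2/377)^3 = +1.
Reciprocity: 43 ≡ 3 and 377 ≡ 1 (mod 4), so (43/377) = +(377/43).
Reduce top mod 43: now compute (33/43).
Reciprocity: 33 ≡ 1 and 43 ≡ 3 (mod 4), so (33/43) = +(43/33).
Reduce top mod 33: now compute (10/33).
Pull out 2: since 33 ≡ 1 (mod 8), (2/33) = +1.
Reciprocity: 5 ≡ 1 and 33 ≡ 1 (mod 4), so (5/33) = +(33/5).
Reduce top mod 5: now compute (3/5).
Reciprocity: 3 ≡ 3 and 5 ≡ 1 (mod 4), so (3/5) = +(5/3).
Reduce top mod 3: now compute (2/3).
Pull out 2: since 3 ≡ 3 (mod 8), (2/3) = -1.
Reached (1/3) = 1. Collecting the sign flips along the way, the symbol is -1.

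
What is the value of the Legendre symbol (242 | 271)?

1

Pull out 2: since 271 ≡ 7 (mod 8), (2/271) = +1.
Reciprocity: 121 ≡ 1 and 271 ≡ 3 (mod 4), so (121/271) = +(271/121).
Reduce top mod 121: now compute (29/121).
Reciprocity: 29 ≡ 1 and 121 ≡ 1 (mod 4), so (29/121) = +(121/29).
Reduce top mod 29: now compute (5/29).
Reciprocity: 5 ≡ 1 and 29 ≡ 1 (mod 4), so (5/29) = +(29/5).
Reduce top mod 5: now compute (4/5).
Pull out 2^2: since 5 ≡ 5 (mod 8), (2/5) = -1, so (2/5)^2 = +1.
Reached (1/5) = 1. Collecting the sign flips along the way, the symbol is +1.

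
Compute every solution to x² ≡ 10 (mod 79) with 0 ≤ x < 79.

22, 57

Since 79 ≡ 3 (mod 4), a square root of 10 is 10^((79+1)/4) = 10^20 mod 79.
Repeated squaring: 10^2≡21, 10^4≡46, 10^8≡62, 10^16≡52 (mod 79).
10^20 = 10^(16+4) ≡ 22 (mod 79).
Check: 22² = 484 ≡ 10 (mod 79). The two roots are 22 and 57.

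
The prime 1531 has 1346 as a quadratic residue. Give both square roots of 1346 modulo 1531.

Since 1531 ≡ 3 (mod 4), a square root of 1346 is 1346^((1531+1)/4) = 1346^383 mod 1531.
Repeated squaring: 1346^2≡543, 1346^4≡897, 1346^8≡834, 1346^16≡482, 1346^32≡1143, 1346^64≡506, 1346^128≡359, 1346^256≡277 (mod 1531).
1346^383 = 1346^(256+64+32+16+8+4+2+1) ≡ 439 (mod 1531).
Check: 439² = 192721 ≡ 1346 (mod 1531). The two roots are 439 and 1092.

439, 1092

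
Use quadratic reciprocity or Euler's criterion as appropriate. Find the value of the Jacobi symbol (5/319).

Reciprocity: 5 ≡ 1 and 319 ≡ 3 (mod 4), so (5/319) = +(319/5).
Reduce top mod 5: now compute (4/5).
Pull out 2^2: since 5 ≡ 5 (mod 8), (2/5) = -1, so (2/5)^2 = +1.
Reached (1/5) = 1. Collecting the sign flips along the way, the symbol is +1.

1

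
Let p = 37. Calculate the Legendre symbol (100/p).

1

Euler's criterion: (100/37) ≡ 26^18 (mod 37).
26^2 ≡ 10 (mod 37)
26^4 ≡ 26 (mod 37)
26^8 ≡ 10 (mod 37)
26^16 ≡ 26 (mod 37)
26^18 = 26^(16+2) ≡ 1 (mod 37).
Result is 1, so (100/37) = 1.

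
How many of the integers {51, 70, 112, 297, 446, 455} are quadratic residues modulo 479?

3

(51/479) = -1 → non-residue.
(70/479) = +1 → QR.
(112/479) = +1 → QR.
(297/479) = +1 → QR.
(446/479) = -1 → non-residue.
(455/479) = -1 → non-residue.
Total quadratic residues among the 6: 3.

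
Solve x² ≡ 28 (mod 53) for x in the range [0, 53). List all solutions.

53 ≡ 1 (mod 4), so we find a root by search.
Trying successive values, 9² = 81 ≡ 28 (mod 53). The other root is 53 − 9 = 44.

9, 44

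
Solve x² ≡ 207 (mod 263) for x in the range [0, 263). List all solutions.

101, 162

Since 263 ≡ 3 (mod 4), a square root of 207 is 207^((263+1)/4) = 207^66 mod 263.
Repeated squaring: 207^2≡243, 207^4≡137, 207^8≡96, 207^16≡11, 207^32≡121, 207^64≡176 (mod 263).
207^66 = 207^(64+2) ≡ 162 (mod 263).
Check: 162² = 26244 ≡ 207 (mod 263). The two roots are 101 and 162.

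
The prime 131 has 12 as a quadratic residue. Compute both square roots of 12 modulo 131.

55, 76

Since 131 ≡ 3 (mod 4), a square root of 12 is 12^((131+1)/4) = 12^33 mod 131.
Repeated squaring: 12^2≡13, 12^4≡38, 12^8≡3, 12^16≡9, 12^32≡81 (mod 131).
12^33 = 12^(32+1) ≡ 55 (mod 131).
Check: 55² = 3025 ≡ 12 (mod 131). The two roots are 55 and 76.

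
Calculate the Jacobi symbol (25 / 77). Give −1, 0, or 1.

Reciprocity: 25 ≡ 1 and 77 ≡ 1 (mod 4), so (25/77) = +(77/25).
Reduce top mod 25: now compute (2/25).
Pull out 2: since 25 ≡ 1 (mod 8), (2/25) = +1.
Reached (1/25) = 1. Collecting the sign flips along the way, the symbol is +1.

1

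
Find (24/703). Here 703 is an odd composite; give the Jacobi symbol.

-1

Pull out 2^3: since 703 ≡ 7 (mod 8), (2/703) = +1, so (2/703)^3 = +1.
Reciprocity: 3 ≡ 3 and 703 ≡ 3 (mod 4), so (3/703) = −(703/3).
Reduce top mod 3: now compute (1/3).
Reached (1/3) = 1. Collecting the sign flips along the way, the symbol is -1.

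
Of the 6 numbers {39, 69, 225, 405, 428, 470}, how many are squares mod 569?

4

(39/569) = -1 → non-residue.
(69/569) = +1 → QR.
(225/569) = +1 → QR.
(405/569) = +1 → QR.
(428/569) = +1 → QR.
(470/569) = -1 → non-residue.
Total quadratic residues among the 6: 4.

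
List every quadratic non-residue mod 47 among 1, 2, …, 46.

5 10 11 13 15 19 20 22 23 26 29 30 31 33 35 38 39 40 41 43 44 45 46

Square k = 1,…,23 (k and 47−k give the same square):
1²=1, 2²=4, 3²=9, 4²=16, 5²=25, 6²=36, 7²≡2, 8²≡17, 9²≡34, 10²≡6, 11²≡27, 12²≡3, 13²≡28, 14²≡8, 15²≡37, 16²≡21, 17²≡7, 18²≡42, 19²≡32, 20²≡24, 21²≡18, 22²≡14, 23²≡12 (mod 47).
The residues are {1, 2, 3, 4, 6, 7, 8, 9, 12, 14, 16, 17, 18, 21, 24, 25, 27, 28, 32, 34, 36, 37, 42}; the non-residues are the remaining 23 nonzero classes.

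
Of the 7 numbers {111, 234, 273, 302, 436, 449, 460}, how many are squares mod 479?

3

(111/479) = -1 → non-residue.
(234/479) = -1 → non-residue.
(273/479) = -1 → non-residue.
(302/479) = +1 → QR.
(436/479) = +1 → QR.
(449/479) = -1 → non-residue.
(460/479) = +1 → QR.
Total quadratic residues among the 7: 3.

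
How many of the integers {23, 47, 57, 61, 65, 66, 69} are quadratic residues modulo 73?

5

(23/73) = +1 → QR.
(47/73) = -1 → non-residue.
(57/73) = +1 → QR.
(61/73) = +1 → QR.
(65/73) = +1 → QR.
(66/73) = -1 → non-residue.
(69/73) = +1 → QR.
Total quadratic residues among the 7: 5.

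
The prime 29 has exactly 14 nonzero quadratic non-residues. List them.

2, 3, 8, 10, 11, 12, 14, 15, 17, 18, 19, 21, 26, 27

Square k = 1,…,14 (k and 29−k give the same square):
1²=1, 2²=4, 3²=9, 4²=16, 5²=25, 6²≡7, 7²≡20, 8²≡6, 9²≡23, 10²≡13, 11²≡5, 12²≡28, 13²≡24, 14²≡22 (mod 29).
The residues are {1, 4, 5, 6, 7, 9, 13, 16, 20, 22, 23, 24, 25, 28}; the non-residues are the remaining 14 nonzero classes.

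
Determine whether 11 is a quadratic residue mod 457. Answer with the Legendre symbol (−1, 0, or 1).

Euler's criterion: (11/457) ≡ 11^228 (mod 457).
11^2 ≡ 121 (mod 457)
11^4 ≡ 17 (mod 457)
11^8 ≡ 289 (mod 457)
11^16 ≡ 347 (mod 457)
11^32 ≡ 218 (mod 457)
11^64 ≡ 453 (mod 457)
11^128 ≡ 16 (mod 457)
11^228 = 11^(128+64+32+4) ≡ 456 (mod 457).
Result is 456 ≡ −1, so (11/457) = −1.

-1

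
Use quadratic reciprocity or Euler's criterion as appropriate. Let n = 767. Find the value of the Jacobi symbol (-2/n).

First reduce: -2 ≡ 765 (mod 767).
Reciprocity: 765 ≡ 1 and 767 ≡ 3 (mod 4), so (765/767) = +(767/765).
Reduce top mod 765: now compute (2/765).
Pull out 2: since 765 ≡ 5 (mod 8), (2/765) = -1.
Reached (1/765) = 1. Collecting the sign flips along the way, the symbol is -1.

-1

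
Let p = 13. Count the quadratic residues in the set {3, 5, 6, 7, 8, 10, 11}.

2

(3/13) = +1 → QR.
(5/13) = -1 → non-residue.
(6/13) = -1 → non-residue.
(7/13) = -1 → non-residue.
(8/13) = -1 → non-residue.
(10/13) = +1 → QR.
(11/13) = -1 → non-residue.
Total quadratic residues among the 7: 2.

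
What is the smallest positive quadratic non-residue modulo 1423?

(2/1423) = +1, so 2 is a residue.
(3/1423) = −1, so 3 is the smallest positive non-residue mod 1423.

3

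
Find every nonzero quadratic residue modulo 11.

Square k = 1,…,5 (k and 11−k give the same square):
1²=1, 2²=4, 3²=9, 4²≡5, 5²≡3 (mod 11).
So the quadratic residues mod 11 are {1, 3, 4, 5, 9}.

1,3,4,5,9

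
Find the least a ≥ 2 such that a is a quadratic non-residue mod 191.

(2/191) = +1, so 2 is a residue.
(3/191) = +1, so 3 is a residue.
(4/191) = +1, so 4 is a residue.
(5/191) = +1, so 5 is a residue.
(6/191) = +1, so 6 is a residue.
(7/191) = −1, so 7 is the smallest positive non-residue mod 191.

7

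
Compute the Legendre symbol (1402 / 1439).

-1

Pull out 2: since 1439 ≡ 7 (mod 8), (2/1439) = +1.
Reciprocity: 701 ≡ 1 and 1439 ≡ 3 (mod 4), so (701/1439) = +(1439/701).
Reduce top mod 701: now compute (37/701).
Reciprocity: 37 ≡ 1 and 701 ≡ 1 (mod 4), so (37/701) = +(701/37).
Reduce top mod 37: now compute (35/37).
Reciprocity: 35 ≡ 3 and 37 ≡ 1 (mod 4), so (35/37) = +(37/35).
Reduce top mod 35: now compute (2/35).
Pull out 2: since 35 ≡ 3 (mod 8), (2/35) = -1.
Reached (1/35) = 1. Collecting the sign flips along the way, the symbol is -1.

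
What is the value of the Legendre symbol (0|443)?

0

Top reduces to 0: gcd > 1, so the symbol is 0.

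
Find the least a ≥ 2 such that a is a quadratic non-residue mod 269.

2

(2/269) = −1, so 2 is the smallest positive non-residue mod 269.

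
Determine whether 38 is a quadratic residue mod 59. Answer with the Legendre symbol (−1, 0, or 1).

-1

Pull out 2: since 59 ≡ 3 (mod 8), (2/59) = -1.
Reciprocity: 19 ≡ 3 and 59 ≡ 3 (mod 4), so (19/59) = −(59/19).
Reduce top mod 19: now compute (2/19).
Pull out 2: since 19 ≡ 3 (mod 8), (2/19) = -1.
Reached (1/19) = 1. Collecting the sign flips along the way, the symbol is -1.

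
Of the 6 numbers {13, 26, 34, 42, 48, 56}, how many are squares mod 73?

(13/73) = -1 → non-residue.
(26/73) = -1 → non-residue.
(34/73) = -1 → non-residue.
(42/73) = -1 → non-residue.
(48/73) = +1 → QR.
(56/73) = -1 → non-residue.
Total quadratic residues among the 6: 1.

1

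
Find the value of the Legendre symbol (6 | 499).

1

Euler's criterion: (6/499) ≡ 6^249 (mod 499).
6^2 ≡ 36 (mod 499)
6^4 ≡ 298 (mod 499)
6^8 ≡ 481 (mod 499)
6^16 ≡ 324 (mod 499)
6^32 ≡ 186 (mod 499)
6^64 ≡ 165 (mod 499)
6^128 ≡ 279 (mod 499)
6^249 = 6^(128+64+32+16+8+1) ≡ 1 (mod 499).
Result is 1, so (6/499) = 1.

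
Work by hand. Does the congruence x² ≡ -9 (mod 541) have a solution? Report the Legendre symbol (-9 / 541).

First reduce: -9 ≡ 532 (mod 541).
Pull out 2^2: since 541 ≡ 5 (mod 8), (2/541) = -1, so (2/541)^2 = +1.
Reciprocity: 133 ≡ 1 and 541 ≡ 1 (mod 4), so (133/541) = +(541/133).
Reduce top mod 133: now compute (9/133).
Reciprocity: 9 ≡ 1 and 133 ≡ 1 (mod 4), so (9/133) = +(133/9).
Reduce top mod 9: now compute (7/9).
Reciprocity: 7 ≡ 3 and 9 ≡ 1 (mod 4), so (7/9) = +(9/7).
Reduce top mod 7: now compute (2/7).
Pull out 2: since 7 ≡ 7 (mod 8), (2/7) = +1.
Reached (1/7) = 1. Collecting the sign flips along the way, the symbol is +1.

1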